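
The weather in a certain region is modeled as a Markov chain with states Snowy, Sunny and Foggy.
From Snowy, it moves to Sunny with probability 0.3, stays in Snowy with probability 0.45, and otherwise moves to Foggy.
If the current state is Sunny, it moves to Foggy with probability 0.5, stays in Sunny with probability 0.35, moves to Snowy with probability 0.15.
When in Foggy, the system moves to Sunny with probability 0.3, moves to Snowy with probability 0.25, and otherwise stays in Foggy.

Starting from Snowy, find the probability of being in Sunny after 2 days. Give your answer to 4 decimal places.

Sum over the intermediate state after 1 day:
P = P(Snowy→Snowy)·P(Snowy→Sunny) + P(Snowy→Sunny)·P(Sunny→Sunny) + P(Snowy→Foggy)·P(Foggy→Sunny)
  = 0.45×0.3 + 0.3×0.35 + 0.25×0.3
  = 0.1350 + 0.1050 + 0.0750 = 0.3150

0.3150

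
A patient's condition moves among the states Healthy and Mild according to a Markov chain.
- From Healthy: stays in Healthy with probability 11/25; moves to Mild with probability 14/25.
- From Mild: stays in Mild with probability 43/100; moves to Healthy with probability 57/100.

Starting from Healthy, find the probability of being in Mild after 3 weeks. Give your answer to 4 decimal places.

0.4967

Propagate the distribution vector 3 weeks from Healthy.
After 0 weeks: (1.0000, 0.0000)
After 1 week: (0.4400, 0.5600)
After 2 weeks: (0.5128, 0.4872)
After 3 weeks: (0.5033, 0.4967)
P(in Mild after 3 weeks) = 0.4967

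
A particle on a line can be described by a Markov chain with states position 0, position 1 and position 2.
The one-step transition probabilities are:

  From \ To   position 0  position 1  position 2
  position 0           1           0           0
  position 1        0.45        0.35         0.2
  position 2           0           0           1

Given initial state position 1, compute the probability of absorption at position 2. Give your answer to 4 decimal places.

0.3077

Let h(s) be the probability of absorption at position 2 starting from transient state s. Then h(position 2) = 1 and h(position 0) = 0. By first-step analysis:
h(position 1) = 0.45·0 + 0.35·h(position 1) + 0.2·1
Solving: h(position 1) = 0.3077.
Starting from position 1, the probability is 0.3077.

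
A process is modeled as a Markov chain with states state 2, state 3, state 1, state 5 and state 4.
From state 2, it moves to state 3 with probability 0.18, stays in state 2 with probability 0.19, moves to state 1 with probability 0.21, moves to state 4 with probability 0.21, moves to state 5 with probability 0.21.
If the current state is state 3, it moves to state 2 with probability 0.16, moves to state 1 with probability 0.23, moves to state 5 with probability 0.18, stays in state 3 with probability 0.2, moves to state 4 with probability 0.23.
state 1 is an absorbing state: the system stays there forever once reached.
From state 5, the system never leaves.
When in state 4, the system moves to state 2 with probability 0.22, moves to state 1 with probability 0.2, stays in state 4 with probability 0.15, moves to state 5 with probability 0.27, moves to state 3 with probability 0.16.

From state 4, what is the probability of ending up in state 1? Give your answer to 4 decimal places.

Let h(s) be the probability of absorption at state 1 starting from transient state s. Then h(state 1) = 1 and h(state 5) = 0. By first-step analysis:
h(state 2) = 0.19·h(state 2) + 0.18·h(state 3) + 0.21·1 + 0.21·0 + 0.21·h(state 4)
h(state 3) = 0.16·h(state 2) + 0.2·h(state 3) + 0.23·1 + 0.18·0 + 0.23·h(state 4)
h(state 4) = 0.22·h(state 2) + 0.16·h(state 3) + 0.2·1 + 0.27·0 + 0.15·h(state 4)
Solving: h(state 2) = 0.4940, h(state 3) = 0.5188, h(state 4) = 0.4608.
Starting from state 4, the probability is 0.4608.

0.4608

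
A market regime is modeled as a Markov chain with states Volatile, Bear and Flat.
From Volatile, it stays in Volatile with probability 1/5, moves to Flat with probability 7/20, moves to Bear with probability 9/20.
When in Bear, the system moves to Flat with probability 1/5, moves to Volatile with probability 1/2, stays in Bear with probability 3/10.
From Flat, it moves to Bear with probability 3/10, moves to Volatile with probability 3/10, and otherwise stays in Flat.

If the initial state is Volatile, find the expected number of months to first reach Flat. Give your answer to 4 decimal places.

3.4328

Let t(s) be the expected number of months to first reach Flat from state s, with t(Flat) = 0. Conditioning on the first month:
t(Volatile) = 1 + 0.2·t(Volatile) + 0.45·t(Bear)
t(Bear) = 1 + 0.5·t(Volatile) + 0.3·t(Bear)
Solving: t(Volatile) = 3.4328, t(Bear) = 3.8806.
Expected months from Volatile to Flat: 3.4328.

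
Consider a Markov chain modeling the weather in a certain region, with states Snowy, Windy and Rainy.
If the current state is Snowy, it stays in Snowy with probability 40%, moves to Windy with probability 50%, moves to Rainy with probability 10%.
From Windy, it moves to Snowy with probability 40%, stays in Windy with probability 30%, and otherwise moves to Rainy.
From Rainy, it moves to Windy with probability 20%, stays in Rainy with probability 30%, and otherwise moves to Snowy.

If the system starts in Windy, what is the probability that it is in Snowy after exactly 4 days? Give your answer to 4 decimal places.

0.4214

Propagate the distribution vector 4 days from Windy.
After 0 days: (0.0000, 1.0000, 0.0000)
After 1 day: (0.4000, 0.3000, 0.3000)
After 2 days: (0.4300, 0.3500, 0.2200)
After 3 days: (0.4220, 0.3640, 0.2140)
After 4 days: (0.4214, 0.3630, 0.2156)
P(in Snowy after 4 days) = 0.4214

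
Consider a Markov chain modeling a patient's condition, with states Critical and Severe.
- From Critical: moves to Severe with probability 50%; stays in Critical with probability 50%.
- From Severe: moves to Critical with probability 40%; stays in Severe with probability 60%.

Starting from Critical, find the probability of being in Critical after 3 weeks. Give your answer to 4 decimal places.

0.4450

Propagate the distribution vector 3 weeks from Critical.
After 0 weeks: (1.0000, 0.0000)
After 1 week: (0.5000, 0.5000)
After 2 weeks: (0.4500, 0.5500)
After 3 weeks: (0.4450, 0.5550)
P(in Critical after 3 weeks) = 0.4450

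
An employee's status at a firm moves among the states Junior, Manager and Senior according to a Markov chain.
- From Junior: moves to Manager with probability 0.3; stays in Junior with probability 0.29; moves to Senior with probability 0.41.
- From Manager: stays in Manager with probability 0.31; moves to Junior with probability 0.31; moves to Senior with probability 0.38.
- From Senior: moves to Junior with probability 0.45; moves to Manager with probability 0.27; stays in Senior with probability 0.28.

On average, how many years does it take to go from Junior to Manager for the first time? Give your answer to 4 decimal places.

3.4588

Let t(s) be the expected number of years to first reach Manager from state s, with t(Manager) = 0. Conditioning on the first year:
t(Junior) = 1 + 0.29·t(Junior) + 0.41·t(Senior)
t(Senior) = 1 + 0.45·t(Junior) + 0.28·t(Senior)
Solving: t(Junior) = 3.4588, t(Senior) = 3.5507.
Expected years from Junior to Manager: 3.4588.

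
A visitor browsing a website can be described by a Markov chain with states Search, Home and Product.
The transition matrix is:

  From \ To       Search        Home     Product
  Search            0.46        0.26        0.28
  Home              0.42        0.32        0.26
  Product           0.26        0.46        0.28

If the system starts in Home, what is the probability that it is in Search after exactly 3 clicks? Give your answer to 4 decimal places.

0.3920

Propagate the distribution vector 3 clicks from Home.
After 0 clicks: (0.0000, 1.0000, 0.0000)
After 1 click: (0.4200, 0.3200, 0.2600)
After 2 clicks: (0.3952, 0.3312, 0.2736)
After 3 clicks: (0.3920, 0.3346, 0.2734)
P(in Search after 3 clicks) = 0.3920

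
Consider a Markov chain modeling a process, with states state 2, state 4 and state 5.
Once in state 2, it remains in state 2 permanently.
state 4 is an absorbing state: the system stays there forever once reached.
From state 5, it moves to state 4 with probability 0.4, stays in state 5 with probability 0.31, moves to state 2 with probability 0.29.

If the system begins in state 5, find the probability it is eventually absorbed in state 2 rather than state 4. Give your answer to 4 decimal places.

0.4203

Let h(s) be the probability of absorption at state 2 starting from transient state s. Then h(state 2) = 1 and h(state 4) = 0. By first-step analysis:
h(state 5) = 0.29·1 + 0.4·0 + 0.31·h(state 5)
Solving: h(state 5) = 0.4203.
Starting from state 5, the probability is 0.4203.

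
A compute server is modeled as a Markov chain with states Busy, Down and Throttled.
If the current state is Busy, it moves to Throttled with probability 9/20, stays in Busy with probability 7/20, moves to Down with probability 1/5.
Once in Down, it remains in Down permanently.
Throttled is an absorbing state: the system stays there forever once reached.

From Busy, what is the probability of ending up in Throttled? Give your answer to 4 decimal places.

Let h(s) be the probability of absorption at Throttled starting from transient state s. Then h(Throttled) = 1 and h(Down) = 0. By first-step analysis:
h(Busy) = 0.35·h(Busy) + 0.2·0 + 0.45·1
Solving: h(Busy) = 0.6923.
Starting from Busy, the probability is 0.6923.

0.6923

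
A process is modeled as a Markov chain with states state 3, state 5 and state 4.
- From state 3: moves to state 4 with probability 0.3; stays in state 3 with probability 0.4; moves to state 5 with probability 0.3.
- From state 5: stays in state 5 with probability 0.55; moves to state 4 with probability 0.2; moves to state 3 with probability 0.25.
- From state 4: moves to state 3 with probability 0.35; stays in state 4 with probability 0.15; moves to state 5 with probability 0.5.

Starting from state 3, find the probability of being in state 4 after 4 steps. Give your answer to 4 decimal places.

Propagate the distribution vector 4 steps from state 3.
After 0 steps: (1.0000, 0.0000, 0.0000)
After 1 step: (0.4000, 0.3000, 0.3000)
After 2 steps: (0.3400, 0.4350, 0.2250)
After 3 steps: (0.3235, 0.4538, 0.2228)
After 4 steps: (0.3208, 0.4580, 0.2212)
P(in state 4 after 4 steps) = 0.2212

0.2212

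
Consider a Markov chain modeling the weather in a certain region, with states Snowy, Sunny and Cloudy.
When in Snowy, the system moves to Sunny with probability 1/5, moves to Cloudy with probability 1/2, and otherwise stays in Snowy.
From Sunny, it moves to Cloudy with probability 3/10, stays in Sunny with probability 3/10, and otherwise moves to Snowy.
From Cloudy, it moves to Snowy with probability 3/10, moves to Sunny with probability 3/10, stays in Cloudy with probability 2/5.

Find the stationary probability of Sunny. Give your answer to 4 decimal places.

0.2673

Let the stationary distribution be π with π = πP and π_1 + π_2 + π_3 = 1.
π_1 = 0.3·π_1 + 0.4·π_2 + 0.3·π_3
π_2 = 0.2·π_1 + 0.3·π_2 + 0.3·π_3
Solving with the normalization constraint gives π = (0.3267, 0.2673, 0.4059).
So the stationary probability of Sunny is 0.2673.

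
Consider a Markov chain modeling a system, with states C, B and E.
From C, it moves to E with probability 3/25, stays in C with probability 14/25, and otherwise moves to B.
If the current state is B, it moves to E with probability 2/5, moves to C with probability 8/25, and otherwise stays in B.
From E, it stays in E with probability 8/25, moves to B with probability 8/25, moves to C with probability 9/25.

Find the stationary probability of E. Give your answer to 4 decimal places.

0.2577

Let the stationary distribution be π with π = πP and π_1 + π_2 + π_3 = 1.
π_1 = 0.56·π_1 + 0.32·π_2 + 0.36·π_3
π_2 = 0.32·π_1 + 0.28·π_2 + 0.32·π_3
Solving with the normalization constraint gives π = (0.4346, 0.3077, 0.2577).
So the stationary probability of E is 0.2577.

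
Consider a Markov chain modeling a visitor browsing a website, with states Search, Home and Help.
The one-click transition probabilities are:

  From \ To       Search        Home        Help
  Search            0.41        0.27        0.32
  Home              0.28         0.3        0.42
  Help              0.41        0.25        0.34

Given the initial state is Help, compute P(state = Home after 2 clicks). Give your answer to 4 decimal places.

Sum over the intermediate state after 1 click:
P = P(Help→Search)·P(Search→Home) + P(Help→Home)·P(Home→Home) + P(Help→Help)·P(Help→Home)
  = 0.41×0.27 + 0.25×0.3 + 0.34×0.25
  = 0.1107 + 0.0750 + 0.0850 = 0.2707

0.2707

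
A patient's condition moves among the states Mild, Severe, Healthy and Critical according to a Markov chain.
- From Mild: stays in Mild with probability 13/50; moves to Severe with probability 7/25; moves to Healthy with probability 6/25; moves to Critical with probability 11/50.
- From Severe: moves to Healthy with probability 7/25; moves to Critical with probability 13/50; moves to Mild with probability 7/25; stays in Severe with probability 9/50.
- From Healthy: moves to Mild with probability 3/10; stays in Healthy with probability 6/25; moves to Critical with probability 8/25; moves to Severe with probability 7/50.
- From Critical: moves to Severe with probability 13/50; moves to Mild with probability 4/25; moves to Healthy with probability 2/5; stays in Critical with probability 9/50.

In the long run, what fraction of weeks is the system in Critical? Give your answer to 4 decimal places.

Let the stationary distribution be π with π = πP and π_1 + π_2 + π_3 + π_4 = 1.
π_1 = 0.26·π_1 + 0.28·π_2 + 0.3·π_3 + 0.16·π_4
π_2 = 0.28·π_1 + 0.18·π_2 + 0.14·π_3 + 0.26·π_4
π_3 = 0.24·π_1 + 0.28·π_2 + 0.24·π_3 + 0.4·π_4
Solving with the normalization constraint gives π = (0.2510, 0.2134, 0.2881, 0.2474).
So the stationary probability of Critical is 0.2474.

0.2474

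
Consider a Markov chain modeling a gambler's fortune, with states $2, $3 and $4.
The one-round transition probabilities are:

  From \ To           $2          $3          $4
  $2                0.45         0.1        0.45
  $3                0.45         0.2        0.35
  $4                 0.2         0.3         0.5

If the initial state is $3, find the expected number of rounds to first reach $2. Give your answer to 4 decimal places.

2.8814

Let t(s) be the expected number of rounds to first reach $2 from state s, with t($2) = 0. Conditioning on the first round:
t($3) = 1 + 0.2·t($3) + 0.35·t($4)
t($4) = 1 + 0.3·t($3) + 0.5·t($4)
Solving: t($3) = 2.8814, t($4) = 3.7288.
Expected rounds from $3 to $2: 2.8814.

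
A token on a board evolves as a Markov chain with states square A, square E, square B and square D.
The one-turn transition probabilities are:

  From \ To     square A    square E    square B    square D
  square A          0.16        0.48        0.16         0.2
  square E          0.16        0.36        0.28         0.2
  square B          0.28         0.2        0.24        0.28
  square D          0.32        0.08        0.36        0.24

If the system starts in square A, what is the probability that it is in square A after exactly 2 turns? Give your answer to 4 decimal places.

Propagate the distribution vector 2 turns from square A.
After 0 turns: (1.0000, 0.0000, 0.0000, 0.0000)
After 1 turn: (0.1600, 0.4800, 0.1600, 0.2000)
After 2 turns: (0.2112, 0.2976, 0.2704, 0.2208)
P(in square A after 2 turns) = 0.2112

0.2112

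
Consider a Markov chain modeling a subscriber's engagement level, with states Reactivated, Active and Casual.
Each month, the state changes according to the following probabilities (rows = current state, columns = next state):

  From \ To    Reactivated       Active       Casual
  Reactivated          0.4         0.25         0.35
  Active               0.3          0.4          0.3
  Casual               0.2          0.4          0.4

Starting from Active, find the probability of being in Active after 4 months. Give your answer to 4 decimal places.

Propagate the distribution vector 4 months from Active.
After 0 months: (0.0000, 1.0000, 0.0000)
After 1 month: (0.3000, 0.4000, 0.3000)
After 2 months: (0.3000, 0.3550, 0.3450)
After 3 months: (0.2955, 0.3550, 0.3495)
After 4 months: (0.2946, 0.3557, 0.3497)
P(in Active after 4 months) = 0.3557

0.3557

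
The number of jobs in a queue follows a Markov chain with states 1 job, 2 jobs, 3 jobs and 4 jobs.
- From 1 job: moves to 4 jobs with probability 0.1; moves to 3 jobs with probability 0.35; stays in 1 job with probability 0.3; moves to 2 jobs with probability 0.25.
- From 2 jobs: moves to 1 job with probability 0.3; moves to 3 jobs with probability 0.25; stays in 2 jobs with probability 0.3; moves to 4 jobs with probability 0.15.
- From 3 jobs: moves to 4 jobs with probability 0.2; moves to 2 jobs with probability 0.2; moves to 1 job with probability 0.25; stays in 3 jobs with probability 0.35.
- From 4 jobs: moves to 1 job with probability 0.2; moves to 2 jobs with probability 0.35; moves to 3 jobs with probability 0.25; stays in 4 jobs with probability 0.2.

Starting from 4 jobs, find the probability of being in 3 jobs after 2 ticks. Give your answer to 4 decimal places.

Propagate the distribution vector 2 ticks from 4 jobs.
After 0 ticks: (0.0000, 0.0000, 0.0000, 1.0000)
After 1 tick: (0.2000, 0.3500, 0.2500, 0.2000)
After 2 ticks: (0.2675, 0.2750, 0.2950, 0.1625)
P(in 3 jobs after 2 ticks) = 0.2950

0.2950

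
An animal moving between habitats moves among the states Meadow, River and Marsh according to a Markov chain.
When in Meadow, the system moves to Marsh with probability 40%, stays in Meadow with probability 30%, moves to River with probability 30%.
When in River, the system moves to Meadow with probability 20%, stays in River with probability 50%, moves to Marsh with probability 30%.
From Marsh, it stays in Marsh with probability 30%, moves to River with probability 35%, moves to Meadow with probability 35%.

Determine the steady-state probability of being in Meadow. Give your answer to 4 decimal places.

Let the stationary distribution be π with π = πP and π_1 + π_2 + π_3 = 1.
π_1 = 0.3·π_1 + 0.2·π_2 + 0.35·π_3
π_2 = 0.3·π_1 + 0.5·π_2 + 0.35·π_3
Solving with the normalization constraint gives π = (0.2768, 0.3955, 0.3277).
So the stationary probability of Meadow is 0.2768.

0.2768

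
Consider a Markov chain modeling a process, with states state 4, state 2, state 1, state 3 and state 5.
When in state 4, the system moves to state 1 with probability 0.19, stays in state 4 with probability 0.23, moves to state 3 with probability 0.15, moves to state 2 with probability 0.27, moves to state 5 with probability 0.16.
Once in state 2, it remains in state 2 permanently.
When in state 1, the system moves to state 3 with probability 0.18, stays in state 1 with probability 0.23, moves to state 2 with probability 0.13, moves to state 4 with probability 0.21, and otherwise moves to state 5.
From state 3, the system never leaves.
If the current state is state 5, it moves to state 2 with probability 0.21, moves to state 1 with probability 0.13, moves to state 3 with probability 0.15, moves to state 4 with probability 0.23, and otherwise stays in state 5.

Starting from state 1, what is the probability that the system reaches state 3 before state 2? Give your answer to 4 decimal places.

0.4807

Let h(s) be the probability of absorption at state 3 starting from transient state s. Then h(state 3) = 1 and h(state 2) = 0. By first-step analysis:
h(state 4) = 0.23·h(state 4) + 0.27·0 + 0.19·h(state 1) + 0.15·1 + 0.16·h(state 5)
h(state 1) = 0.21·h(state 4) + 0.13·0 + 0.23·h(state 1) + 0.18·1 + 0.25·h(state 5)
h(state 5) = 0.23·h(state 4) + 0.21·0 + 0.13·h(state 1) + 0.15·1 + 0.28·h(state 5)
Solving: h(state 4) = 0.4014, h(state 1) = 0.4807, h(state 5) = 0.4233.
Starting from state 1, the probability is 0.4807.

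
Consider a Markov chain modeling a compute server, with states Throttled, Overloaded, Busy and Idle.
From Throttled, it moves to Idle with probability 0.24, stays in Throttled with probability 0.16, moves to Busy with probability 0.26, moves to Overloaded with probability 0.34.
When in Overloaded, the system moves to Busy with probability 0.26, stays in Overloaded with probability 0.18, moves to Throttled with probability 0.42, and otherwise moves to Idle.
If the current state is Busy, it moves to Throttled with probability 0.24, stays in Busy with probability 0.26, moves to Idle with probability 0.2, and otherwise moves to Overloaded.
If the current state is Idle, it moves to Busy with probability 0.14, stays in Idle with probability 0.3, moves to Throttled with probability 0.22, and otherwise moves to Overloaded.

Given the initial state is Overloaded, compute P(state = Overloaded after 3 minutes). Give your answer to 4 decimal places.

Propagate the distribution vector 3 minutes from Overloaded.
After 0 minutes: (0.0000, 1.0000, 0.0000, 0.0000)
After 1 minute: (0.4200, 0.1800, 0.2600, 0.1400)
After 2 minutes: (0.2360, 0.3008, 0.2432, 0.2200)
After 3 minutes: (0.2709, 0.2821, 0.2336, 0.2134)
P(in Overloaded after 3 minutes) = 0.2821

0.2821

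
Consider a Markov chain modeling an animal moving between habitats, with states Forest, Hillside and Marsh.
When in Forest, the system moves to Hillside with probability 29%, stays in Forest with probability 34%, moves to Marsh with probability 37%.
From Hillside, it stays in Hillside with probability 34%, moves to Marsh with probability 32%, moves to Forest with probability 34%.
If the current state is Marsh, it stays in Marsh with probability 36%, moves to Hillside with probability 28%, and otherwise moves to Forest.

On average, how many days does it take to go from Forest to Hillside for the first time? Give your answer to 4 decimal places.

Let t(s) be the expected number of days to first reach Hillside from state s, with t(Hillside) = 0. Conditioning on the first day:
t(Forest) = 1 + 0.34·t(Forest) + 0.37·t(Marsh)
t(Marsh) = 1 + 0.36·t(Forest) + 0.36·t(Marsh)
Solving: t(Forest) = 3.4924, t(Marsh) = 3.5270.
Expected days from Forest to Hillside: 3.4924.

3.4924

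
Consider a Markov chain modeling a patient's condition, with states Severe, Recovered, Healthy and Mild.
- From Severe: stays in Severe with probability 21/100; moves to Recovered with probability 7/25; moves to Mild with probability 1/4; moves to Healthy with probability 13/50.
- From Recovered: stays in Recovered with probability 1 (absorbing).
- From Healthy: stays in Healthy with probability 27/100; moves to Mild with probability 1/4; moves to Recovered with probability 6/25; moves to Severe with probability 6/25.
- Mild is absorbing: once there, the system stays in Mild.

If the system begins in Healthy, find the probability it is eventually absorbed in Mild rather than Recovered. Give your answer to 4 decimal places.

0.5007

Let h(s) be the probability of absorption at Mild starting from transient state s. Then h(Mild) = 1 and h(Recovered) = 0. By first-step analysis:
h(Severe) = 0.21·h(Severe) + 0.28·0 + 0.26·h(Healthy) + 0.25·1
h(Healthy) = 0.24·h(Severe) + 0.24·0 + 0.27·h(Healthy) + 0.25·1
Solving: h(Severe) = 0.4812, h(Healthy) = 0.5007.
Starting from Healthy, the probability is 0.5007.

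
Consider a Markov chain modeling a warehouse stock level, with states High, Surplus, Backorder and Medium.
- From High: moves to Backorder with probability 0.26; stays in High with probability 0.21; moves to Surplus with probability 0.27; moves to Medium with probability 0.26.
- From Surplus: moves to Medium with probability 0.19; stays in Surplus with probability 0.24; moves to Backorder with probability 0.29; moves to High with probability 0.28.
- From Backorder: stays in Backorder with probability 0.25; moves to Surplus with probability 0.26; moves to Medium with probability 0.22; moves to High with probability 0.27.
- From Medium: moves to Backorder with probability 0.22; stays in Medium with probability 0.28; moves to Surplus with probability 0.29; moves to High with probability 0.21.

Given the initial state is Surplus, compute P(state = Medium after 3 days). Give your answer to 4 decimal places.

Propagate the distribution vector 3 days from Surplus.
After 0 days: (0.0000, 1.0000, 0.0000, 0.0000)
After 1 day: (0.2800, 0.2400, 0.2900, 0.1900)
After 2 days: (0.2442, 0.2637, 0.2567, 0.2354)
After 3 days: (0.2439, 0.2642, 0.2559, 0.2360)
P(in Medium after 3 days) = 0.2360

0.2360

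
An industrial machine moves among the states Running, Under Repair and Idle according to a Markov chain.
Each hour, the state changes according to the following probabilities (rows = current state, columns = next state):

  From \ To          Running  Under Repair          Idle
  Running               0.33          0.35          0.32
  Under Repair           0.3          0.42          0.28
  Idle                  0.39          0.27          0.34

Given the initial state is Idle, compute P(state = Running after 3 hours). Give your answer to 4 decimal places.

0.3387

Propagate the distribution vector 3 hours from Idle.
After 0 hours: (0.0000, 0.0000, 1.0000)
After 1 hour: (0.3900, 0.2700, 0.3400)
After 2 hours: (0.3423, 0.3417, 0.3160)
After 3 hours: (0.3387, 0.3486, 0.3127)
P(in Running after 3 hours) = 0.3387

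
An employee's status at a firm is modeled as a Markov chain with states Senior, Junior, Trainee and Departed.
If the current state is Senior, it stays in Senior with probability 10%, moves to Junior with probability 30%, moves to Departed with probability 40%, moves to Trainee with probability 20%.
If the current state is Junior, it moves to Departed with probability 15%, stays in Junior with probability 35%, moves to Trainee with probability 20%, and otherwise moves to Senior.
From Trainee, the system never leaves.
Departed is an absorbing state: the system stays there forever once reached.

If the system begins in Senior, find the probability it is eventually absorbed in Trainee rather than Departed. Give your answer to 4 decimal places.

Let h(s) be the probability of absorption at Trainee starting from transient state s. Then h(Trainee) = 1 and h(Departed) = 0. By first-step analysis:
h(Senior) = 0.1·h(Senior) + 0.3·h(Junior) + 0.2·1 + 0.4·0
h(Junior) = 0.3·h(Senior) + 0.35·h(Junior) + 0.2·1 + 0.15·0
Solving: h(Senior) = 0.3838, h(Junior) = 0.4848.
Starting from Senior, the probability is 0.3838.

0.3838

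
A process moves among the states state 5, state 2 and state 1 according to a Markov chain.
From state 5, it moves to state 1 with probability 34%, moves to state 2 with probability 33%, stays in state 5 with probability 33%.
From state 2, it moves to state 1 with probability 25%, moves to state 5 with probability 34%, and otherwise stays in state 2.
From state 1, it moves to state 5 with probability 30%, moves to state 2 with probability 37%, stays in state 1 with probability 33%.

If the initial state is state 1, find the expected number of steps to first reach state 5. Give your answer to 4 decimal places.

Let t(s) be the expected number of steps to first reach state 5 from state s, with t(state 5) = 0. Conditioning on the first step:
t(state 2) = 1 + 0.41·t(state 2) + 0.25·t(state 1)
t(state 1) = 1 + 0.37·t(state 2) + 0.33·t(state 1)
Solving: t(state 2) = 3.0383, t(state 1) = 3.1704.
Expected steps from state 1 to state 5: 3.1704.

3.1704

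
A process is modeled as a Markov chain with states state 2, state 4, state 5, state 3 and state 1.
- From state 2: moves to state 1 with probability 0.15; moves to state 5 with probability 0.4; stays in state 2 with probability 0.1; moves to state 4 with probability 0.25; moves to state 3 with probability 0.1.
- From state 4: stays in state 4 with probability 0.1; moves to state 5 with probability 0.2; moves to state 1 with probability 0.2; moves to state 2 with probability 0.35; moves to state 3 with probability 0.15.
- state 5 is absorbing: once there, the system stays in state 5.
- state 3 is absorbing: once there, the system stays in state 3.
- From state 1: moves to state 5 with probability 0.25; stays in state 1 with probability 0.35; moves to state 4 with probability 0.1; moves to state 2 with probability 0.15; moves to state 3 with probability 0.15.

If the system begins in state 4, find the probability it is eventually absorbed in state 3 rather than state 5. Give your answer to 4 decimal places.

0.3464

Let h(s) be the probability of absorption at state 3 starting from transient state s. Then h(state 3) = 1 and h(state 5) = 0. By first-step analysis:
h(state 2) = 0.1·h(state 2) + 0.25·h(state 4) + 0.4·0 + 0.1·1 + 0.15·h(state 1)
h(state 4) = 0.35·h(state 2) + 0.1·h(state 4) + 0.2·0 + 0.15·1 + 0.2·h(state 1)
h(state 1) = 0.15·h(state 2) + 0.1·h(state 4) + 0.25·0 + 0.15·1 + 0.35·h(state 1)
Solving: h(state 2) = 0.2649, h(state 4) = 0.3464, h(state 1) = 0.3452.
Starting from state 4, the probability is 0.3464.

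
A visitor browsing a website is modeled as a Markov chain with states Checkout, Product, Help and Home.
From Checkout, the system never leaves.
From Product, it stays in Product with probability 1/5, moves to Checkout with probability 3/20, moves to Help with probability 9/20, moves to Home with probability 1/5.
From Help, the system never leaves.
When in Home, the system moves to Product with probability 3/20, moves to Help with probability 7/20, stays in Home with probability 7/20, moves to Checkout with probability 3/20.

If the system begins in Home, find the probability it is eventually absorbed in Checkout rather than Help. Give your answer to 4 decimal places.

Let h(s) be the probability of absorption at Checkout starting from transient state s. Then h(Checkout) = 1 and h(Help) = 0. By first-step analysis:
h(Product) = 0.15·1 + 0.2·h(Product) + 0.45·0 + 0.2·h(Home)
h(Home) = 0.15·1 + 0.15·h(Product) + 0.35·0 + 0.35·h(Home)
Solving: h(Product) = 0.2602, h(Home) = 0.2908.
Starting from Home, the probability is 0.2908.

0.2908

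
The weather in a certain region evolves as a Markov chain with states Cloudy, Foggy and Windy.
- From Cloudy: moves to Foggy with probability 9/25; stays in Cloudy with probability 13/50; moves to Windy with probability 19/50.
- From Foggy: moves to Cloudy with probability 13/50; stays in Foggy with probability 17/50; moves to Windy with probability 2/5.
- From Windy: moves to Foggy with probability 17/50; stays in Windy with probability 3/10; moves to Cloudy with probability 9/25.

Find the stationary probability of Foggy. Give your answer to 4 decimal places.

0.3459

Let the stationary distribution be π with π = πP and π_1 + π_2 + π_3 = 1.
π_1 = 0.26·π_1 + 0.26·π_2 + 0.36·π_3
π_2 = 0.36·π_1 + 0.34·π_2 + 0.34·π_3
Solving with the normalization constraint gives π = (0.2958, 0.3459, 0.3583).
So the stationary probability of Foggy is 0.3459.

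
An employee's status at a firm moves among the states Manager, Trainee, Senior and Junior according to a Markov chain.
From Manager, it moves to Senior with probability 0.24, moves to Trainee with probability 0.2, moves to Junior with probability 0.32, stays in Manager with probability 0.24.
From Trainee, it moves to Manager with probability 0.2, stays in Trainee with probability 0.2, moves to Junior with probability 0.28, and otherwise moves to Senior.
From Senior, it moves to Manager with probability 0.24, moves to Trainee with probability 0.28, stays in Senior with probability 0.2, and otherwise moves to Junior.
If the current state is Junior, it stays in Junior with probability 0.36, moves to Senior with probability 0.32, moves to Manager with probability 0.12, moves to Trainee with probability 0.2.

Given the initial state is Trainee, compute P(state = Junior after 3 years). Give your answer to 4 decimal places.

0.3128

Propagate the distribution vector 3 years from Trainee.
After 0 years: (0.0000, 1.0000, 0.0000, 0.0000)
After 1 year: (0.2000, 0.2000, 0.3200, 0.2800)
After 2 years: (0.1984, 0.2256, 0.2656, 0.3104)
After 3 years: (0.1937, 0.2212, 0.2723, 0.3128)
P(in Junior after 3 years) = 0.3128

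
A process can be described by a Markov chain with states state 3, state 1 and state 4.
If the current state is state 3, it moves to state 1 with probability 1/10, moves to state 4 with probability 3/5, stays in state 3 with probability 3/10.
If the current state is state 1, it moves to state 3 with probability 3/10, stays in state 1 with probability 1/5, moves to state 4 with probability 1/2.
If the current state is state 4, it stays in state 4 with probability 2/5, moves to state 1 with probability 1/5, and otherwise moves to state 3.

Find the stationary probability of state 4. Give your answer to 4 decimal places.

0.4862

Let the stationary distribution be π with π = πP and π_1 + π_2 + π_3 = 1.
π_1 = 0.3·π_1 + 0.3·π_2 + 0.4·π_3
π_2 = 0.1·π_1 + 0.2·π_2 + 0.2·π_3
Solving with the normalization constraint gives π = (0.3486, 0.1651, 0.4862).
So the stationary probability of state 4 is 0.4862.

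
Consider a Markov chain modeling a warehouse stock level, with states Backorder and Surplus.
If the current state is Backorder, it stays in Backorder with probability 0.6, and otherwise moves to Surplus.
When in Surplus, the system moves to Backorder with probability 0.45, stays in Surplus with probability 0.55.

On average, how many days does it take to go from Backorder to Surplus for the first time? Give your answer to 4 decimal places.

2.5000

Let t(s) be the expected number of days to first reach Surplus from state s, with t(Surplus) = 0. Conditioning on the first day:
t(Backorder) = 1 + 0.6·t(Backorder)
Solving: t(Backorder) = 2.5000.
Expected days from Backorder to Surplus: 2.5000.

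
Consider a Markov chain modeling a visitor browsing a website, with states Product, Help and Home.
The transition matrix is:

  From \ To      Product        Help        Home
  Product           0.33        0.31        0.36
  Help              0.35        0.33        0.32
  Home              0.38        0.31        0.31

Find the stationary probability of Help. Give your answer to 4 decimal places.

Let the stationary distribution be π with π = πP and π_1 + π_2 + π_3 = 1.
π_1 = 0.33·π_1 + 0.35·π_2 + 0.38·π_3
π_2 = 0.31·π_1 + 0.33·π_2 + 0.31·π_3
Solving with the normalization constraint gives π = (0.3529, 0.3163, 0.3308).
So the stationary probability of Help is 0.3163.

0.3163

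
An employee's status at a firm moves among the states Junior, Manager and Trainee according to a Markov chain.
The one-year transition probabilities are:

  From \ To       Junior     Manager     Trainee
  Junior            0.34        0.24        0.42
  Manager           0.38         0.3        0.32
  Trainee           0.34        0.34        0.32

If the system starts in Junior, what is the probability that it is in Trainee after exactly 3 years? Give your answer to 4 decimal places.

0.3550

Propagate the distribution vector 3 years from Junior.
After 0 years: (1.0000, 0.0000, 0.0000)
After 1 year: (0.3400, 0.2400, 0.4200)
After 2 years: (0.3496, 0.2964, 0.3540)
After 3 years: (0.3519, 0.2932, 0.3550)
P(in Trainee after 3 years) = 0.3550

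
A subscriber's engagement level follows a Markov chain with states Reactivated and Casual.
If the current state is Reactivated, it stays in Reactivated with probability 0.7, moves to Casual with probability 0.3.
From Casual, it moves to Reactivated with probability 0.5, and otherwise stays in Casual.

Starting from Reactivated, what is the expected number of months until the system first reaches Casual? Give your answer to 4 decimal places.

3.3333

Let t(s) be the expected number of months to first reach Casual from state s, with t(Casual) = 0. Conditioning on the first month:
t(Reactivated) = 1 + 0.7·t(Reactivated)
Solving: t(Reactivated) = 3.3333.
Expected months from Reactivated to Casual: 3.3333.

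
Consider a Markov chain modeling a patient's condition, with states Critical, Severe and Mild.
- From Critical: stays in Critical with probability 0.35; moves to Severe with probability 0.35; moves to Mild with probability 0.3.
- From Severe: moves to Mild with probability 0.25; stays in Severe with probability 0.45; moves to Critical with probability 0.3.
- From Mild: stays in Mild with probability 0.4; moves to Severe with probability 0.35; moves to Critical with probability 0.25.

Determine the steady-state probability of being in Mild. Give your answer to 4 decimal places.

0.3117

Let the stationary distribution be π with π = πP and π_1 + π_2 + π_3 = 1.
π_1 = 0.35·π_1 + 0.3·π_2 + 0.25·π_3
π_2 = 0.35·π_1 + 0.45·π_2 + 0.35·π_3
Solving with the normalization constraint gives π = (0.2994, 0.3889, 0.3117).
So the stationary probability of Mild is 0.3117.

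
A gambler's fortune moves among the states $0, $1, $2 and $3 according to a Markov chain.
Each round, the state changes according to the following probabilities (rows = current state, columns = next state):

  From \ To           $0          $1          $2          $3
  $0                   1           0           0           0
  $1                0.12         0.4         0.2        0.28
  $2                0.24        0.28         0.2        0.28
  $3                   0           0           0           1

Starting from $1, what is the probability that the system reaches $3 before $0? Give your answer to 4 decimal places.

0.6604

Let h(s) be the probability of absorption at $3 starting from transient state s. Then h($3) = 1 and h($0) = 0. By first-step analysis:
h($1) = 0.12·0 + 0.4·h($1) + 0.2·h($2) + 0.28·1
h($2) = 0.24·0 + 0.28·h($1) + 0.2·h($2) + 0.28·1
Solving: h($1) = 0.6604, h($2) = 0.5811.
Starting from $1, the probability is 0.6604.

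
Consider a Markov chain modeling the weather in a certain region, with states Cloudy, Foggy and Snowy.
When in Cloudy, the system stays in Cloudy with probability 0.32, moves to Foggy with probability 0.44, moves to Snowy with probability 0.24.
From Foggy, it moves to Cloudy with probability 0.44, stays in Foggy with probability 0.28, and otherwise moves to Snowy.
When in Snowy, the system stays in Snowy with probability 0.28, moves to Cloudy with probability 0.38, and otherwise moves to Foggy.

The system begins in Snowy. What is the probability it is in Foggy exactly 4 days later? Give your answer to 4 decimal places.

0.3565

Propagate the distribution vector 4 days from Snowy.
After 0 days: (0.0000, 0.0000, 1.0000)
After 1 day: (0.3800, 0.3400, 0.2800)
After 2 days: (0.3776, 0.3576, 0.2648)
After 3 days: (0.3788, 0.3563, 0.2649)
After 4 days: (0.3787, 0.3565, 0.2648)
P(in Foggy after 4 days) = 0.3565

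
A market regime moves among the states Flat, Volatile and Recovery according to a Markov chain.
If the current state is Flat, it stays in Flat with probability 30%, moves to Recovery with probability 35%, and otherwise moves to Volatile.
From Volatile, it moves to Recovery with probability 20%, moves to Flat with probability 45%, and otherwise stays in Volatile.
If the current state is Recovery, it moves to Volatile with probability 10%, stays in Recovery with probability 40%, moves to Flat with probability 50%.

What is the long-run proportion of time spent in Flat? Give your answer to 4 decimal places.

0.4055

Let the stationary distribution be π with π = πP and π_1 + π_2 + π_3 = 1.
π_1 = 0.3·π_1 + 0.45·π_2 + 0.5·π_3
π_2 = 0.35·π_1 + 0.35·π_2 + 0.1·π_3
Solving with the normalization constraint gives π = (0.4055, 0.2685, 0.3260).
So the stationary probability of Flat is 0.4055.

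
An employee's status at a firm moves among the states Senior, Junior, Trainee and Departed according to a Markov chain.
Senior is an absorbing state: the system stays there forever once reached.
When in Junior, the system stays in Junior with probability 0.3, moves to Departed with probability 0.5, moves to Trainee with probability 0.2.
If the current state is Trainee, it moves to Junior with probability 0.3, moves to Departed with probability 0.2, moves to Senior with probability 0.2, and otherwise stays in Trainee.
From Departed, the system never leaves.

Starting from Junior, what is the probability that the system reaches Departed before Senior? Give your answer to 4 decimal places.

Let h(s) be the probability of absorption at Departed starting from transient state s. Then h(Departed) = 1 and h(Senior) = 0. By first-step analysis:
h(Junior) = 0.3·h(Junior) + 0.2·h(Trainee) + 0.5·1
h(Trainee) = 0.2·0 + 0.3·h(Junior) + 0.3·h(Trainee) + 0.2·1
Solving: h(Junior) = 0.9070, h(Trainee) = 0.6744.
Starting from Junior, the probability is 0.9070.

0.9070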